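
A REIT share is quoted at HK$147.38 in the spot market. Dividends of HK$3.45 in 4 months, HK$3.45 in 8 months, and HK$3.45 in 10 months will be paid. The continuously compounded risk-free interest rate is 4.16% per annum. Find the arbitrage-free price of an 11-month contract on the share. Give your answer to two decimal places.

PV(dividends) I = 3.45·e^(−0.0416·4/12) + 3.45·e^(−0.0416·8/12) + 3.45·e^(−0.0416·10/12)
I = 3.4025 + 3.3556 + 3.3324 = 10.0905
F = (S − I)·e^(rT) = (147.38 − 10.0905) · e^(0.0416·11/12)
= 137.2895 · e^0.038133 = 137.2895 × 1.038869 = HK$142.63

HK$142.63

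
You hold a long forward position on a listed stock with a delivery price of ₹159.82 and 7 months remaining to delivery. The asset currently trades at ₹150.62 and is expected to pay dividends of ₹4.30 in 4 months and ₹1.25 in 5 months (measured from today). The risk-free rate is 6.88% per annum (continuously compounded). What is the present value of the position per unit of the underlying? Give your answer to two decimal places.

PV(remaining dividends) I = 4.30·e^(−0.0688·4/12) + 1.25·e^(−0.0688·5/12) = 5.4172
Current forward F = (S − I)·e^(rT) = (150.62 − 5.4172)·e^(0.0688·7/12) = 145.2028 × 1.040950 = 151.1489
Value (long) = (F − K)·e^(−rT) = (151.1489 − 159.82) × 0.960661 = -8.3300
Value = -₹8.33

-₹8.33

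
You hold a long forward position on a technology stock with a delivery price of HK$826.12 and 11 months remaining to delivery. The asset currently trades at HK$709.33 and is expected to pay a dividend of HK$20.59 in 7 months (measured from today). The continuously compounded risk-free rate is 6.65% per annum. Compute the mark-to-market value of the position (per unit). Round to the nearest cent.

PV(remaining dividends) I = 20.59·e^(−0.0665·7/12) = 19.8066
Current forward F = (S − I)·e^(rT) = (709.33 − 19.8066)·e^(0.0665·11/12) = 689.5234 × 1.062855 = 732.8634
Value (long) = (F − K)·e^(−rT) = (732.8634 − 826.12) × 0.940862 = -87.7416
Value = -HK$87.74

-HK$87.74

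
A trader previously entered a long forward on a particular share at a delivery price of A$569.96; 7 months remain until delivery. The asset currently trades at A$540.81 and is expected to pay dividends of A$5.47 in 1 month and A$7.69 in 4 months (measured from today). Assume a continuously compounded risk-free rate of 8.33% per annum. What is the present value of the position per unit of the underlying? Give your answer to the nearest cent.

-A$15.03

PV(remaining dividends) I = 5.47·e^(−0.0833·1/12) + 7.69·e^(−0.0833·4/12) = 12.9116
Current forward F = (S − I)·e^(rT) = (540.81 − 12.9116)·e^(0.0833·7/12) = 527.8984 × 1.049792 = 554.1835
Value (long) = (F − K)·e^(−rT) = (554.1835 − 569.96) × 0.952570 = -15.0282
Value = -A$15.03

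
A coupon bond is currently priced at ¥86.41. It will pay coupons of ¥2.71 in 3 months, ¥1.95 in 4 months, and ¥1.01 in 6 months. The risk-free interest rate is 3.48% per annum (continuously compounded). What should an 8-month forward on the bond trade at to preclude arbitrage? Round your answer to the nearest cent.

PV(coupons) I = 2.71·e^(−0.0348·3/12) + 1.95·e^(−0.0348·4/12) + 1.01·e^(−0.0348·6/12)
I = 2.6865 + 1.9275 + 0.9926 = 5.6066
F = (S − I)·e^(rT) = (86.41 − 5.6066) · e^(0.0348·8/12)
= 80.8034 · e^0.023200 = 80.8034 × 1.023471 = ¥82.70

¥82.70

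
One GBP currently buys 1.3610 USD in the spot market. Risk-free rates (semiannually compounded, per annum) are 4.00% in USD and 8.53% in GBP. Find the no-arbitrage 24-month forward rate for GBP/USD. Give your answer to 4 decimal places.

By covered interest parity, F = S · (1+r_USD/2)^(2T) / (1+r_GBP/2)^(2T)
= 1.3610 × 1.082432 / 1.181828 = 1.3610 × 0.915896
F = 1.2465 USD per GBP

1.2465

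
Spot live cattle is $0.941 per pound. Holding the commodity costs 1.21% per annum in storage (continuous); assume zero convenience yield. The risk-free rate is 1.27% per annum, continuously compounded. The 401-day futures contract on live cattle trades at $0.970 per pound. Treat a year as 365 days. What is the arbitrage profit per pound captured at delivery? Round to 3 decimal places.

Fair futures: F* = S·e^(carry·T), with carry = (r + u) = 0.0127 + 0.0121 = 0.0248
F* = 0.941 · e^(0.0248 × 401/365) = 0.941 · e^0.027246 = 0.941 × 1.027621 = $0.9670
Market $0.970 > fair $0.9670: forward overpriced → cash-and-carry (buy spot, short the forward).
At maturity, profit = |F_mkt − F*| = |0.970 − 0.9670| = $0.003 per pound

$0.003 per pound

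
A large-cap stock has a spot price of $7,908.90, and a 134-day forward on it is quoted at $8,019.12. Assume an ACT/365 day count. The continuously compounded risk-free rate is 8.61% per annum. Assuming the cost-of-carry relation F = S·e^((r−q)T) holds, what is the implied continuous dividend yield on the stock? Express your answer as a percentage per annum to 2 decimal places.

From F = S·e^((r−q)T): (r − q) = ln(F/S)/T
ln(8019.12/7908.90) = ln(1.013936) = 0.013840
(r − q) = 0.013840 / (134/365) = 0.037699
q = r − ln(F/S)/T = 0.0861 − 0.037699 = 0.048401
q = 4.84%

4.84%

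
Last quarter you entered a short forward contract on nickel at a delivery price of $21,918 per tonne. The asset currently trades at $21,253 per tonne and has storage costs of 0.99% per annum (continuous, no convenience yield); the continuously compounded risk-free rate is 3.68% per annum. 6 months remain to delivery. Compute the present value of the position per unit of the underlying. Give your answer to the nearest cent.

$159.93 per tonne

Current fair forward for the remaining 6 months: F = S·e^((r + u)·T), (r + u) = 0.0368 + 0.0099 = 0.0467
F = 21253 · e^(0.0467 × 6/12) = 21253 × 1.02362475 = 21755.0968
Value of long forward = (F − K)·e^(−rT) = (21755.0968 − 21918) · e^(−0.0368·6/12)
= -162.9032 × 0.98176825 = -159.93
Short position value = −(long value) = $159.93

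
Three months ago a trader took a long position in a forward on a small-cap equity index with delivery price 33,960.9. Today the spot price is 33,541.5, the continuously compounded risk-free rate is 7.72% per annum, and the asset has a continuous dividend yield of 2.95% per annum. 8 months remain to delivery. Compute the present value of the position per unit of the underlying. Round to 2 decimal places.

631.03

Current fair forward for the remaining 8 months: F = S·e^((r − q)·T), (r − q) = 0.0772 − 0.0295 = 0.0477
F = 33541.5 · e^(0.0477 × 8/12) = 33541.5 × 1.03231102 = 34625.2601
Value of long forward = (F − K)·e^(−rT) = (34625.2601 − 33960.9) · e^(−0.0772·8/12)
= 664.3601 × 0.94983531 = 631.03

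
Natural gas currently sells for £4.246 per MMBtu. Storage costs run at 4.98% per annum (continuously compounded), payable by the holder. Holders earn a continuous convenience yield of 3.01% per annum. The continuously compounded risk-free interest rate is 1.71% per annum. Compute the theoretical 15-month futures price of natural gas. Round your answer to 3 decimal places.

Net carry = r + u − y = 0.0171 + 0.0498 − 0.0301 = 0.0368
F = S·e^((r+u−y)T) = 4.246 · e^(0.0368 × 15/12) = 4.246 · e^0.046000
= 4.246 × 1.047074 = £4.446 per MMBtu

£4.446 per MMBtu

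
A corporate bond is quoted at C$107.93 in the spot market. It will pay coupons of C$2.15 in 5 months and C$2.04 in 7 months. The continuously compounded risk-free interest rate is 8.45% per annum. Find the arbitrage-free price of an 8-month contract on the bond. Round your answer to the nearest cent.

PV(coupons) I = 2.15·e^(−0.0845·5/12) + 2.04·e^(−0.0845·7/12)
I = 2.0756 + 1.9419 = 4.0175
F = (S − I)·e^(rT) = (107.93 − 4.0175) · e^(0.0845·8/12)
= 103.9125 · e^0.056333 = 103.9125 × 1.057950 = C$109.93

C$109.93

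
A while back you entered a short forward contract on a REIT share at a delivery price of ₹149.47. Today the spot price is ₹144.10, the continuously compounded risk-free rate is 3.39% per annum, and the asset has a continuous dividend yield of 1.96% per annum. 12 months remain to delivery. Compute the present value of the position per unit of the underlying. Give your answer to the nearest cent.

₹3.18

Current fair forward for the remaining 12 months: F = S·e^((r − q)·T), (r − q) = 0.0339 − 0.0196 = 0.0143
F = 144.10 · e^(0.0143 × 12/12) = 144.10 × 1.014403 = 146.1755
Value of long forward = (F − K)·e^(−rT) = (146.1755 − 149.47) · e^(−0.0339·12/12)
= -3.2945 × 0.966668 = -3.18
Short position value = −(long value) = ₹3.18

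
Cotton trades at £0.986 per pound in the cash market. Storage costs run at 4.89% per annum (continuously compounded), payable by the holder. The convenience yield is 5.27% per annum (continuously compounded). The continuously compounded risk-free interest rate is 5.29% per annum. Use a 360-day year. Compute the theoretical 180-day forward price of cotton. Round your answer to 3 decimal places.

Net carry = r + u − y = 0.0529 + 0.0489 − 0.0527 = 0.0491
F = S·e^((r+u−y)T) = 0.986 · e^(0.0491 × 180/360) = 0.986 · e^0.024550
= 0.986 × 1.024854 = £1.011 per pound

£1.011 per pound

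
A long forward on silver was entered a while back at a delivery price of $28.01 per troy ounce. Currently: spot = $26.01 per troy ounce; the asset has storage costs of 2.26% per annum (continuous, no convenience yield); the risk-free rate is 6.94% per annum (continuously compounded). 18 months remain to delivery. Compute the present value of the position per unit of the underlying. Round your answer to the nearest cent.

$1.67 per troy ounce

Current fair forward for the remaining 18 months: F = S·e^((r + u)·T), (r + u) = 0.0694 + 0.0226 = 0.0920
F = 26.01 · e^(0.0920 × 18/12) = 26.01 × 1.147976 = 29.8589
Value of long forward = (F − K)·e^(−rT) = (29.8589 − 28.01) · e^(−0.0694·18/12)
= 1.8489 × 0.901135 = 1.67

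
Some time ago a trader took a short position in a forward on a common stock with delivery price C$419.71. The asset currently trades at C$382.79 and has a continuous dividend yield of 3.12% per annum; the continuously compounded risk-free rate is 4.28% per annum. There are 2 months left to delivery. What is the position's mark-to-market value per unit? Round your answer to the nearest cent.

Current fair forward for the remaining 2 months: F = S·e^((r − q)·T), (r − q) = 0.0428 − 0.0312 = 0.0116
F = 382.79 · e^(0.0116 × 2/12) = 382.79 × 1.001935 = 383.5307
Value of long forward = (F − K)·e^(−rT) = (383.5307 − 419.71) · e^(−0.0428·2/12)
= -36.1793 × 0.992892 = -35.92
Short position value = −(long value) = C$35.92

C$35.92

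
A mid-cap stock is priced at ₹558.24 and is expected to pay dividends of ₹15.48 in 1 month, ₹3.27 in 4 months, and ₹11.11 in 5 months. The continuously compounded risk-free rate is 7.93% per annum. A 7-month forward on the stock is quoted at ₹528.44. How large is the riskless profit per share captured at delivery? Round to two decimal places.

₹25.53 per share

PV(dividends) I = 15.48·e^(−0.0793·1/12) + 3.27·e^(−0.0793·4/12) + 11.11·e^(−0.0793·5/12) = 29.3116
Fair forward F* = (S − I)·e^(rT) = (558.24 − 29.3116)·e^0.046258 = 528.9284 × 1.047345 = 553.9705
Market ₹528.44 < fair 553.9705: forward underpriced → reverse cash-and-carry (short the stock, invest proceeds at r, pay the dividends, go long the forward).
Profit at T = |F_mkt − F*| = |528.44 − 553.9705| = ₹25.53 per share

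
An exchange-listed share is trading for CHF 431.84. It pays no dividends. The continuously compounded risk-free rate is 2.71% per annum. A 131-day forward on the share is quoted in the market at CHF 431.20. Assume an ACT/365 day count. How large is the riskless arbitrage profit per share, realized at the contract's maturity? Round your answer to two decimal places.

CHF 4.86 per share

Fair forward: F* = S·e^(carry·T), with carry = r = 0.0271
F* = 431.84 · e^(0.0271 × 131/365) = 431.84 · e^0.009726 = 431.84 × 1.009773 = CHF 436.0604
Market CHF 431.20 < fair CHF 436.0604: forward underpriced → reverse cash-and-carry (short spot, go long the forward).
At maturity, profit = |F_mkt − F*| = |431.20 − 436.0604| = CHF 4.86 per share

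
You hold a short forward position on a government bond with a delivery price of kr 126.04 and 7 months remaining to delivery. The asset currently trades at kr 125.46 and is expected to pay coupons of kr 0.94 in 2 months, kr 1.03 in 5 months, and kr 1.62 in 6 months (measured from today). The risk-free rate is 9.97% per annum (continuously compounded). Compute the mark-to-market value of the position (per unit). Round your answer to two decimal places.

-kr 3.09

PV(remaining coupons) I = 0.94·e^(−0.0997·2/12) + 1.03·e^(−0.0997·5/12) + 1.62·e^(−0.0997·6/12) = 3.4538
Current forward F = (S − I)·e^(rT) = (125.46 − 3.4538)·e^(0.0997·7/12) = 122.0062 × 1.059883 = 129.3123
Value (long) = (F − K)·e^(−rT) = (129.3123 − 126.04) × 0.943501 = 3.0874
Short position value = −(long value) = -kr 3.09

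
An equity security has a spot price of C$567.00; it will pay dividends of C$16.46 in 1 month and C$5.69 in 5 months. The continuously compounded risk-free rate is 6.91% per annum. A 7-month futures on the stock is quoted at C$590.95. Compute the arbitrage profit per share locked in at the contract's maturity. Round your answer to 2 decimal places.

PV(dividends) I = 16.46·e^(−0.0691·1/12) + 5.69·e^(−0.0691·5/12) = 21.8940
Fair futures F* = (S − I)·e^(rT) = (567.00 − 21.8940)·e^0.040308 = 545.1060 × 1.041131 = 567.5268
Market C$590.95 > fair 567.5268: forward overpriced → cash-and-carry (borrow at r, buy the stock and collect the dividends, short the forward).
Profit at T = |F_mkt − F*| = |590.95 − 567.5268| = C$23.42 per share

C$23.42 per share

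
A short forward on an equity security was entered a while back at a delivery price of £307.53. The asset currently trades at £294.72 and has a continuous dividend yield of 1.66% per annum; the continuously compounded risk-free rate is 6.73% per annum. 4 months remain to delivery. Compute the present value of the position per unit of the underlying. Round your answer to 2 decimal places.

£7.61

Current fair forward for the remaining 4 months: F = S·e^((r − q)·T), (r − q) = 0.0673 − 0.0166 = 0.0507
F = 294.72 · e^(0.0507 × 4/12) = 294.72 × 1.017044 = 299.7432
Value of long forward = (F − K)·e^(−rT) = (299.7432 − 307.53) · e^(−0.0673·4/12)
= -7.7868 × 0.977816 = -7.61
Short position value = −(long value) = £7.61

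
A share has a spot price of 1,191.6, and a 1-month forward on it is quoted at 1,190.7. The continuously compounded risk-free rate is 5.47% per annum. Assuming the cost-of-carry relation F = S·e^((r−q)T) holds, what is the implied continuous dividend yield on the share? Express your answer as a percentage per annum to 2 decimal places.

From F = S·e^((r−q)T): (r − q) = ln(F/S)/T
ln(1190.7/1191.6) = ln(0.999245) = -0.000755
(r − q) = -0.000755 / (1/12) = -0.009060
q = r − ln(F/S)/T = 0.0547 + 0.009060 = 0.063760
q = 6.38%

6.38%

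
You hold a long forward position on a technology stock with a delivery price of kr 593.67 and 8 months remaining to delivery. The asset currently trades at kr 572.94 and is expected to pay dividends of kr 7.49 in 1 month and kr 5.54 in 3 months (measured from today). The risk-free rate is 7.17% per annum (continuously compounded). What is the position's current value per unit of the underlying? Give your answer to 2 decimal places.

PV(remaining dividends) I = 7.49·e^(−0.0717·1/12) + 5.54·e^(−0.0717·3/12) = 12.8870
Current forward F = (S − I)·e^(rT) = (572.94 − 12.8870)·e^(0.0717·8/12) = 560.0530 × 1.048961 = 587.4738
Value (long) = (F − K)·e^(−rT) = (587.4738 − 593.67) × 0.953324 = -5.9070
Value = -kr 5.91

-kr 5.91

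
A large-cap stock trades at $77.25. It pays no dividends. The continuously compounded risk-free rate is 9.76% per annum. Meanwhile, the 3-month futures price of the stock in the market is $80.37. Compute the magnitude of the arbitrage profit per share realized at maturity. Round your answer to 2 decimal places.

Fair futures: F* = S·e^(carry·T), with carry = r = 0.0976
F* = 77.25 · e^(0.0976 × 3/12) = 77.25 · e^0.024400 = 77.25 × 1.024700 = $79.1581
Market $80.37 > fair $79.1581: forward overpriced → cash-and-carry (buy spot, short the forward).
At maturity, profit = |F_mkt − F*| = |80.37 − 79.1581| = $1.21 per share

$1.21 per share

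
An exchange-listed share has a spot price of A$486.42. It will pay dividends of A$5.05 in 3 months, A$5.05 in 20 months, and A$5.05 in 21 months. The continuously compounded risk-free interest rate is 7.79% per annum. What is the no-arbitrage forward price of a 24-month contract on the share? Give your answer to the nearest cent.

PV(dividends) I = 5.05·e^(−0.0779·3/12) + 5.05·e^(−0.0779·20/12) + 5.05·e^(−0.0779·21/12)
I = 4.9526 + 4.4351 + 4.4064 = 13.7941
F = (S − I)·e^(rT) = (486.42 − 13.7941) · e^(0.0779·24/12)
= 472.6259 · e^0.155800 = 472.6259 × 1.168592 = A$552.31

A$552.31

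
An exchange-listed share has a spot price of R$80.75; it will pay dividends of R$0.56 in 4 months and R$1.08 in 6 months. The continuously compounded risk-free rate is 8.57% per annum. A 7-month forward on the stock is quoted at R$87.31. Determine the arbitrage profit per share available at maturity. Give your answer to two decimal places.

R$4.08 per share

PV(dividends) I = 0.56·e^(−0.0857·4/12) + 1.08·e^(−0.0857·6/12) = 1.5789
Fair forward F* = (S − I)·e^(rT) = (80.75 − 1.5789)·e^0.049992 = 79.1711 × 1.051263 = 83.2296
Market R$87.31 > fair 83.2296: forward overpriced → cash-and-carry (borrow at r, buy the stock and collect the dividends, short the forward).
Profit at T = |F_mkt − F*| = |87.31 − 83.2296| = R$4.08 per share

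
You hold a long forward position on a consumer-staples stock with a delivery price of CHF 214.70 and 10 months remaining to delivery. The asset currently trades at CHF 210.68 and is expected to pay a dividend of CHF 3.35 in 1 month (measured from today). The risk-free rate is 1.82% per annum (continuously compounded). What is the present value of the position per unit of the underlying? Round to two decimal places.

-CHF 4.13

PV(remaining dividends) I = 3.35·e^(−0.0182·1/12) = 3.3449
Current forward F = (S − I)·e^(rT) = (210.68 − 3.3449)·e^(0.0182·10/12) = 207.3351 × 1.015282 = 210.5036
Value (long) = (F − K)·e^(−rT) = (210.5036 − 214.70) × 0.984948 = -4.1332
Value = -CHF 4.13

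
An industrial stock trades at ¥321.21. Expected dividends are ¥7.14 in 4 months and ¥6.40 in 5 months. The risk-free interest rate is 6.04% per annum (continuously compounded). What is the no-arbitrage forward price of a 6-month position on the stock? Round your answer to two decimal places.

¥317.41

PV(dividends) I = 7.14·e^(−0.0604·4/12) + 6.40·e^(−0.0604·5/12)
I = 6.9977 + 6.2409 = 13.2386
F = (S − I)·e^(rT) = (321.21 − 13.2386) · e^(0.0604·6/12)
= 307.9714 · e^0.030200 = 307.9714 × 1.030661 = ¥317.41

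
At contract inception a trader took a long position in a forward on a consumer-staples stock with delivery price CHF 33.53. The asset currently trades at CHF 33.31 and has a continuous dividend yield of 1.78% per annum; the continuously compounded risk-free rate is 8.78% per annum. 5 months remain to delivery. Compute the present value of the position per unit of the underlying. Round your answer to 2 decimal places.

CHF 0.74

Current fair forward for the remaining 5 months: F = S·e^((r − q)·T), (r − q) = 0.0878 − 0.0178 = 0.0700
F = 33.31 · e^(0.0700 × 5/12) = 33.31 × 1.029596 = 34.2958
Value of long forward = (F − K)·e^(−rT) = (34.2958 − 33.53) · e^(−0.0878·5/12)
= 0.7658 × 0.964078 = 0.74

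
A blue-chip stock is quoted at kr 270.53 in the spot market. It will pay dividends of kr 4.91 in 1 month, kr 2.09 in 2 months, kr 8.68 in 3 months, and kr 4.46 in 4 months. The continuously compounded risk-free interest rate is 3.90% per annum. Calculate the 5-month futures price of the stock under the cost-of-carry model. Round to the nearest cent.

PV(dividends) I = 4.91·e^(−0.0390·1/12) + 2.09·e^(−0.0390·2/12) + 8.68·e^(−0.0390·3/12) + 4.46·e^(−0.0390·4/12)
I = 4.8941 + 2.0765 + 8.5958 + 4.4024 = 19.9688
F = (S − I)·e^(rT) = (270.53 − 19.9688) · e^(0.0390·5/12)
= 250.5612 · e^0.016250 = 250.5612 × 1.016383 = kr 254.67

kr 254.67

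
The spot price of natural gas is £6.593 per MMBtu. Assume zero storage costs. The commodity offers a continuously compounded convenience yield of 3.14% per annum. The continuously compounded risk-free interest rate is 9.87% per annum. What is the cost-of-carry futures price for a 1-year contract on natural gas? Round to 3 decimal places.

Net carry = r + u − y = 0.0987 + 0.0000 − 0.0314 = 0.0673
F = S·e^((r+u−y)T) = 6.593 · e^(0.0673 × 12/12) = 6.593 · e^0.067300
= 6.593 × 1.069616 = £7.052 per MMBtu

£7.052 per MMBtu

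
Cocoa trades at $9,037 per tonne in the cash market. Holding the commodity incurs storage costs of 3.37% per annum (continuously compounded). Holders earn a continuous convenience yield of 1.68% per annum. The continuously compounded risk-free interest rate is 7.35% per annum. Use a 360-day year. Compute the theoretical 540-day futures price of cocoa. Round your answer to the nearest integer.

$10,349 per tonne

Net carry = r + u − y = 0.0735 + 0.0337 − 0.0168 = 0.0904
F = S·e^((r+u−y)T) = 9037 · e^(0.0904 × 540/360) = 9037 · e^0.135600
= 9037 × 1.145224 = $10,349 per tonne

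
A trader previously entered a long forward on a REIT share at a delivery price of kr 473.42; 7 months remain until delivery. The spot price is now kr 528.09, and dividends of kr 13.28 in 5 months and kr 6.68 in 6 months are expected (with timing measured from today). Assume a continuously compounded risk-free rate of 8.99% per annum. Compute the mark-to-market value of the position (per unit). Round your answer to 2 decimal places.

kr 59.68

PV(remaining dividends) I = 13.28·e^(−0.0899·5/12) + 6.68·e^(−0.0899·6/12) = 19.1781
Current forward F = (S − I)·e^(rT) = (528.09 − 19.1781)·e^(0.0899·7/12) = 508.9119 × 1.053841 = 536.3122
Value (long) = (F − K)·e^(−rT) = (536.3122 − 473.42) × 0.948910 = 59.6790
Value = kr 59.68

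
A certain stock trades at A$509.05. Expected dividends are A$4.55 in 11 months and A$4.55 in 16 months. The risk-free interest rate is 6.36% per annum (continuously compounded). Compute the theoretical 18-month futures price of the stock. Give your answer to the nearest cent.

A$550.68

PV(dividends) I = 4.55·e^(−0.0636·11/12) + 4.55·e^(−0.0636·16/12)
I = 4.2923 + 4.1801 = 8.4724
F = (S − I)·e^(rT) = (509.05 − 8.4724) · e^(0.0636·18/12)
= 500.5776 · e^0.095400 = 500.5776 × 1.100099 = A$550.68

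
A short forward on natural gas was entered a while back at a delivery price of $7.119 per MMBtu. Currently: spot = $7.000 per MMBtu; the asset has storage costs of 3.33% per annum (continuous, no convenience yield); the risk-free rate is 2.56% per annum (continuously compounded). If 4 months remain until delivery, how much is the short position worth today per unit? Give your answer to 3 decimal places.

Current fair forward for the remaining 4 months: F = S·e^((r + u)·T), (r + u) = 0.0256 + 0.0333 = 0.0589
F = 7.000 · e^(0.0589 × 4/12) = 7.000 × 1.019827 = 7.1388
Value of long forward = (F − K)·e^(−rT) = (7.1388 − 7.119) · e^(−0.0256·4/12)
= 0.0198 × 0.991503 = 0.020
Short position value = −(long value) = -$0.020

-$0.020 per MMBtu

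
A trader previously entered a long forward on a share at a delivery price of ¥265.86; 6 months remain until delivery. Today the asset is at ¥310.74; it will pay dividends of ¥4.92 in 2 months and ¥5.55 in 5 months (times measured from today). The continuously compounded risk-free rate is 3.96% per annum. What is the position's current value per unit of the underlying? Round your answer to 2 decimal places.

PV(remaining dividends) I = 4.92·e^(−0.0396·2/12) + 5.55·e^(−0.0396·5/12) = 10.3468
Current forward F = (S − I)·e^(rT) = (310.74 − 10.3468)·e^(0.0396·6/12) = 300.3932 × 1.019997 = 306.4002
Value (long) = (F − K)·e^(−rT) = (306.4002 − 265.86) × 0.980395 = 39.7454
Value = ¥39.75

¥39.75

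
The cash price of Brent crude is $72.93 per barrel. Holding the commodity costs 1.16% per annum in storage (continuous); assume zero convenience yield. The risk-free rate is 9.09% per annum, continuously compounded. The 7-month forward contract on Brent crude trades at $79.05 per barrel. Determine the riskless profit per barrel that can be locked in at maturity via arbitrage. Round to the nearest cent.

Fair forward: F* = S·e^(carry·T), with carry = (r + u) = 0.0909 + 0.0116 = 0.1025
F* = 72.93 · e^(0.1025 × 7/12) = 72.93 · e^0.059792 = 72.93 × 1.061616 = $77.4237
Market $79.05 > fair $77.4237: forward overpriced → cash-and-carry (buy spot, short the forward).
At maturity, profit = |F_mkt − F*| = |79.05 − 77.4237| = $1.63 per barrel

$1.63 per barrel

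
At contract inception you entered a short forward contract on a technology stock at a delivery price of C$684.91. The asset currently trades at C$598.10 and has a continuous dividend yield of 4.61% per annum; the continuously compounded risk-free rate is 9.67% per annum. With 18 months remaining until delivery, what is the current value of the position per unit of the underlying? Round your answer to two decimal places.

Current fair forward for the remaining 18 months: F = S·e^((r − q)·T), (r − q) = 0.0967 − 0.0461 = 0.0506
F = 598.10 · e^(0.0506 × 18/12) = 598.10 × 1.078855 = 645.2632
Value of long forward = (F − K)·e^(−rT) = (645.2632 − 684.91) · e^(−0.0967·18/12)
= -39.6468 × 0.864979 = -34.29
Short position value = −(long value) = C$34.29

C$34.29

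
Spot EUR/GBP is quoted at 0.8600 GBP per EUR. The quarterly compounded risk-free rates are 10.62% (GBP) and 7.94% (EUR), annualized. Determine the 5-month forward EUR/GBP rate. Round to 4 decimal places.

By covered interest parity, F = S · (1+r_GBP/4)^(4T) / (1+r_EUR/4)^(4T)
= 0.8600 × 1.044640 / 1.033302 = 0.8600 × 1.010973
F = 0.8694 GBP per EUR

0.8694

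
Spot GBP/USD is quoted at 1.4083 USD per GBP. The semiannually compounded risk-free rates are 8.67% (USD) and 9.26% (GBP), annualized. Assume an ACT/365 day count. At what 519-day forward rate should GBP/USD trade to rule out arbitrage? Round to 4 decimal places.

1.3970

By covered interest parity, F = S · (1+r_USD/2)^(2T) / (1+r_GBP/2)^(2T)
= 1.4083 × 1.128267 / 1.137363 = 1.4083 × 0.992003
F = 1.3970 USD per GBP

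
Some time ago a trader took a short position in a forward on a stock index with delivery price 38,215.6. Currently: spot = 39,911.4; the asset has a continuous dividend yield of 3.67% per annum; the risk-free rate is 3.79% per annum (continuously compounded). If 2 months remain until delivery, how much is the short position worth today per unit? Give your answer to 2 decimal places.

Current fair forward for the remaining 2 months: F = S·e^((r − q)·T), (r − q) = 0.0379 − 0.0367 = 0.0012
F = 39911.4 · e^(0.0012 × 2/12) = 39911.4 × 1.00020002 = 39919.3831
Value of long forward = (F − K)·e^(−rT) = (39919.3831 − 38215.6) · e^(−0.0379·2/12)
= 1703.7831 × 0.99370324 = 1693.05
Short position value = −(long value) = -1693.05

-1693.05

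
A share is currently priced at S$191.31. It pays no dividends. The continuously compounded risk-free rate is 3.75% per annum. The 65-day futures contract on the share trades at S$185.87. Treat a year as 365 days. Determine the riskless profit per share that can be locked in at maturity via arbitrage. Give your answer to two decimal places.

Fair futures: F* = S·e^(carry·T), with carry = r = 0.0375
F* = 191.31 · e^(0.0375 × 65/365) = 191.31 · e^0.006678 = 191.31 × 1.006700 = S$192.5918
Market S$185.87 < fair S$192.5918: forward underpriced → reverse cash-and-carry (short spot, go long the forward).
At maturity, profit = |F_mkt − F*| = |185.87 − 192.5918| = S$6.72 per share

S$6.72 per share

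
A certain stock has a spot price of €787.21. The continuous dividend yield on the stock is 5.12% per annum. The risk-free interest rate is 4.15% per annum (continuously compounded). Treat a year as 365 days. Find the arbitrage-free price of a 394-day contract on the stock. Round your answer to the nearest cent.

€779.01

F = S·e^((r − q)T) = 787.21 · e^((0.0415 − 0.0512) × 394/365)
= 787.21 · e^-0.010471 = 787.21 × 0.989584
F = €779.01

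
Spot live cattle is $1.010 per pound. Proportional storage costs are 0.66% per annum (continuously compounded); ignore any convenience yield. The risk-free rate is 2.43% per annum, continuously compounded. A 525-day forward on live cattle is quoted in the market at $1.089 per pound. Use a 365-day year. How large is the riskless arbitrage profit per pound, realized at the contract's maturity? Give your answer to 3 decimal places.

$0.033 per pound

Fair forward: F* = S·e^(carry·T), with carry = (r + u) = 0.0243 + 0.0066 = 0.0309
F* = 1.010 · e^(0.0309 × 525/365) = 1.010 · e^0.044445 = 1.010 × 1.045447 = $1.0559
Market $1.089 > fair $1.0559: forward overpriced → cash-and-carry (buy spot, short the forward).
At maturity, profit = |F_mkt − F*| = |1.089 − 1.0559| = $0.033 per pound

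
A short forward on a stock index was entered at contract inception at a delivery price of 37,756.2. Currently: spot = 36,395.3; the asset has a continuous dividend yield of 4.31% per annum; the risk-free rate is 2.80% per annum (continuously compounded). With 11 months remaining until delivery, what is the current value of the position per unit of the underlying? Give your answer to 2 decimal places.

Current fair forward for the remaining 11 months: F = S·e^((r − q)·T), (r − q) = 0.0280 − 0.0431 = -0.0151
F = 36395.3 · e^(-0.0151 × 11/12) = 36395.3 × 0.98625369 = 35894.9989
Value of long forward = (F − K)·e^(−rT) = (35894.9989 − 37756.2) · e^(−0.0280·11/12)
= -1861.2011 × 0.97465992 = -1814.04
Short position value = −(long value) = 1814.04

1814.04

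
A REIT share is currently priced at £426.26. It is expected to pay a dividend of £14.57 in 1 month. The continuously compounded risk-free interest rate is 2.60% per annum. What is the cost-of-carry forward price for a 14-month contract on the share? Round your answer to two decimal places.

£424.40

PV(dividends) I = 14.57·e^(−0.0260·1/12)
I = 14.5385
F = (S − I)·e^(rT) = (426.26 − 14.5385) · e^(0.0260·14/12)
= 411.7215 · e^0.030333 = 411.7215 × 1.030798 = £424.40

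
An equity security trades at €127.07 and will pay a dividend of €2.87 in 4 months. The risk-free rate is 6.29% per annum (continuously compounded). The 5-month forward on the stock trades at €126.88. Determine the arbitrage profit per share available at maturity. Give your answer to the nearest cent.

PV(dividends) I = 2.87·e^(−0.0629·4/12) = 2.8105
Fair forward F* = (S − I)·e^(rT) = (127.07 − 2.8105)·e^0.026208 = 124.2595 × 1.026554 = 127.5591
Market €126.88 < fair 127.5591: forward underpriced → reverse cash-and-carry (short the stock, invest proceeds at r, pay the dividends, go long the forward).
Profit at T = |F_mkt − F*| = |126.88 − 127.5591| = €0.68 per share

€0.68 per share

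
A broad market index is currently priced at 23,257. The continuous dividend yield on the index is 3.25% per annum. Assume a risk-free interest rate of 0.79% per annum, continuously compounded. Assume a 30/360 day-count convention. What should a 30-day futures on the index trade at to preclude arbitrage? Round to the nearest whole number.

23,209

F = S·e^((r − q)T) = 23257 · e^((0.0079 − 0.0325) × 30/360)
= 23257 · e^-0.002050 = 23257 × 0.997952
F = 23,209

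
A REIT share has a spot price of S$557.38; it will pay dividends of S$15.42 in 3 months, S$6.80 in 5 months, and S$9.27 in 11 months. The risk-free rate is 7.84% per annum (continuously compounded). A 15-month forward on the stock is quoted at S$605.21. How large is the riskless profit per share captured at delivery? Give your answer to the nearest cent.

S$23.89 per share

PV(dividends) I = 15.42·e^(−0.0784·3/12) + 6.80·e^(−0.0784·5/12) + 9.27·e^(−0.0784·11/12) = 30.3293
Fair forward F* = (S − I)·e^(rT) = (557.38 − 30.3293)·e^0.098000 = 527.0507 × 1.102963 = 581.3174
Market S$605.21 > fair 581.3174: forward overpriced → cash-and-carry (borrow at r, buy the stock and collect the dividends, short the forward).
Profit at T = |F_mkt − F*| = |605.21 − 581.3174| = S$23.89 per share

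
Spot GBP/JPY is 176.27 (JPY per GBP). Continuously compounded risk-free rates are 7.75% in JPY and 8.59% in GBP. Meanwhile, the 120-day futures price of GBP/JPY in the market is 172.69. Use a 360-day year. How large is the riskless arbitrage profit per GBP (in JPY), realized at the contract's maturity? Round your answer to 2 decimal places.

Fair futures: F* = S·e^(carry·T), with carry = (r_JPY − r_GBP) = 0.0775 − 0.0859 = -0.0084
F* = 176.27 · e^(-0.0084 × 120/360) = 176.27 · e^-0.002800 = 176.27 × 0.997204 = 175.7771
Market 172.69 < fair 175.7771: forward underpriced → reverse cash-and-carry (short spot, go long the forward).
At maturity, profit = |F_mkt − F*| = |172.69 − 175.7771| = 3.09 per GBP (in JPY)

3.09 per GBP (in JPY)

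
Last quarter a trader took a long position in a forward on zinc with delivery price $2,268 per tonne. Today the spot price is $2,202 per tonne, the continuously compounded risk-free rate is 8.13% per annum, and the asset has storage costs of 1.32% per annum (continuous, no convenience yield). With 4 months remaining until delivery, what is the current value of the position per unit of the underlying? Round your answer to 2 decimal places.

Current fair forward for the remaining 4 months: F = S·e^((r + u)·T), (r + u) = 0.0813 + 0.0132 = 0.0945
F = 2202 · e^(0.0945 × 4/12) = 2202 × 1.03200138 = 2272.4670
Value of long forward = (F − K)·e^(−rT) = (2272.4670 − 2268) · e^(−0.0813·4/12)
= 4.4670 × 0.97326391 = 4.35

$4.35 per tonne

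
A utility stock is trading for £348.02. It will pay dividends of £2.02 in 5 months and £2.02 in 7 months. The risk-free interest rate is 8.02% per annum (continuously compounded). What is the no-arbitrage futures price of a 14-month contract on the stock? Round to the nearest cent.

PV(dividends) I = 2.02·e^(−0.0802·5/12) + 2.02·e^(−0.0802·7/12)
I = 1.9536 + 1.9277 = 3.8813
F = (S − I)·e^(rT) = (348.02 − 3.8813) · e^(0.0802·14/12)
= 344.1387 · e^0.093567 = 344.1387 × 1.098084 = £377.89

£377.89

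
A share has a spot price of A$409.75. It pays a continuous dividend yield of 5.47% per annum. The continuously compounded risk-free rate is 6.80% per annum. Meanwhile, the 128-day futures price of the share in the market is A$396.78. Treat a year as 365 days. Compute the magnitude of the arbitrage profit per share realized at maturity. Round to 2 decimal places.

Fair futures: F* = S·e^(carry·T), with carry = (r − q) = 0.0680 − 0.0547 = 0.0133
F* = 409.75 · e^(0.0133 × 128/365) = 409.75 · e^0.004664 = 409.75 × 1.004675 = A$411.6656
Market A$396.78 < fair A$411.6656: forward underpriced → reverse cash-and-carry (short spot, go long the forward).
At maturity, profit = |F_mkt − F*| = |396.78 − 411.6656| = A$14.89 per share

A$14.89 per share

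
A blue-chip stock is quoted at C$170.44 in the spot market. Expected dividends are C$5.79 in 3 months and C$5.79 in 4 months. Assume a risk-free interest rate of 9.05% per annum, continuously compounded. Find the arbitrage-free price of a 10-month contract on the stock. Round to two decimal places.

C$171.63

PV(dividends) I = 5.79·e^(−0.0905·3/12) + 5.79·e^(−0.0905·4/12)
I = 5.6605 + 5.6179 = 11.2784
F = (S − I)·e^(rT) = (170.44 − 11.2784) · e^(0.0905·10/12)
= 159.1616 · e^0.075417 = 159.1616 × 1.078334 = C$171.63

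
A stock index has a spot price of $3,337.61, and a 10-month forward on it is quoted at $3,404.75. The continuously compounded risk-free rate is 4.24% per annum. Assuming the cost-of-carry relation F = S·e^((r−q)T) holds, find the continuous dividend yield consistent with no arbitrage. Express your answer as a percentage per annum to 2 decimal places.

From F = S·e^((r−q)T): (r − q) = ln(F/S)/T
ln(3404.75/3337.61) = ln(1.020116) = 0.019916
(r − q) = 0.019916 / (10/12) = 0.023899
q = r − ln(F/S)/T = 0.0424 − 0.023899 = 0.018501
q = 1.85%

1.85%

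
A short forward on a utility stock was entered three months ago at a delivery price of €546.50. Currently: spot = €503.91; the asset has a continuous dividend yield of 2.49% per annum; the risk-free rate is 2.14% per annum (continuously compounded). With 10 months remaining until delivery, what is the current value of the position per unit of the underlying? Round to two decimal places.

Current fair forward for the remaining 10 months: F = S·e^((r − q)·T), (r − q) = 0.0214 − 0.0249 = -0.0035
F = 503.91 · e^(-0.0035 × 10/12) = 503.91 × 0.997088 = 502.4426
Value of long forward = (F − K)·e^(−rT) = (502.4426 − 546.50) · e^(−0.0214·10/12)
= -44.0574 × 0.982325 = -43.28
Short position value = −(long value) = €43.28

€43.28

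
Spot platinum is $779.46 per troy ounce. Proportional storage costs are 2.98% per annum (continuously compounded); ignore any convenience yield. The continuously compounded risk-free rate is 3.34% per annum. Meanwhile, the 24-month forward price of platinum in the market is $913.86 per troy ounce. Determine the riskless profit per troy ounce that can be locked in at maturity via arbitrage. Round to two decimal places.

$29.38 per troy ounce

Fair forward: F* = S·e^(carry·T), with carry = (r + u) = 0.0334 + 0.0298 = 0.0632
F* = 779.46 · e^(0.0632 × 24/12) = 779.46 · e^0.126400 = 779.46 × 1.134736 = $884.4813
Market $913.86 > fair $884.4813: forward overpriced → cash-and-carry (buy spot, short the forward).
At maturity, profit = |F_mkt − F*| = |913.86 − 884.4813| = $29.38 per troy ounce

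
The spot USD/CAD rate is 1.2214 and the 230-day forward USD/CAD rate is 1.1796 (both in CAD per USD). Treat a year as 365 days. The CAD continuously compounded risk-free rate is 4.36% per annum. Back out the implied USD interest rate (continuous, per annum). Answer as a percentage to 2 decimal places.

9.89%

F = S·e^((r_CAD − r_USD)T) ⇒ r_USD = r_CAD − ln(F/S)/T
ln(1.1796/1.2214) = -0.034822; /(230/365) = -0.055261
r_USD = 0.0436 + 0.055261 = 0.098861
r_USD = 9.89%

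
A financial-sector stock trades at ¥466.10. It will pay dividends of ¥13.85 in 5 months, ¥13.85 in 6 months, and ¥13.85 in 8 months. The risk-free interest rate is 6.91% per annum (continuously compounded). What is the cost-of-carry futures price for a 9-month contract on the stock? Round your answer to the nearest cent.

PV(dividends) I = 13.85·e^(−0.0691·5/12) + 13.85·e^(−0.0691·6/12) + 13.85·e^(−0.0691·8/12)
I = 13.4569 + 13.3797 + 13.2264 = 40.0630
F = (S − I)·e^(rT) = (466.10 − 40.0630) · e^(0.0691·9/12)
= 426.0370 · e^0.051825 = 426.0370 × 1.053191 = ¥448.70

¥448.70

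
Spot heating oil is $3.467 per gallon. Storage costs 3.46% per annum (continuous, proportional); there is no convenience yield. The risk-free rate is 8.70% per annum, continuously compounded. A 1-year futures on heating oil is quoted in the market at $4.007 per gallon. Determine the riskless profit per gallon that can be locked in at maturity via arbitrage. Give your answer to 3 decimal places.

Fair futures: F* = S·e^(carry·T), with carry = (r + u) = 0.0870 + 0.0346 = 0.1216
F* = 3.467 · e^(0.1216 × 1) = 3.467 · e^0.121600 = 3.467 × 1.129302 = $3.9153
Market $4.007 > fair $3.9153: forward overpriced → cash-and-carry (buy spot, short the forward).
At maturity, profit = |F_mkt − F*| = |4.007 − 3.9153| = $0.092 per gallon

$0.092 per gallon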